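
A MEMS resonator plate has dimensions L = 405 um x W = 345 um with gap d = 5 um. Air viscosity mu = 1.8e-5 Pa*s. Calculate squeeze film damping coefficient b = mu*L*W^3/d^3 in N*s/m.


Step 1: Convert to SI.
L = 405e-6 m, W = 345e-6 m, d = 5e-6 m
Step 2: W^3 = (345e-6)^3 = 4.11e-11 m^3
Step 3: d^3 = (5e-6)^3 = 1.25e-16 m^3
Step 4: b = 1.8e-5 * 405e-6 * 4.11e-11 / 1.25e-16
b = 2.39e-03 N*s/m


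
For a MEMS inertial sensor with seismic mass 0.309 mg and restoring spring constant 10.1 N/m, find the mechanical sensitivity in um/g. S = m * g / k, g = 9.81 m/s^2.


Step 1: Convert mass: m = 0.309 mg = 3.09e-07 kg
Step 2: S = m * g / k = 3.09e-07 * 9.81 / 10.1
Step 3: S = 3.00e-07 m/g
Step 4: Convert to um/g: S = 0.3 um/g


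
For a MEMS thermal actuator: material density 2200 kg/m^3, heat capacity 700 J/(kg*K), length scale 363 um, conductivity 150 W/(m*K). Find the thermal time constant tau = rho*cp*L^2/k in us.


Step 1: Convert L to m: L = 363e-6 m
Step 2: L^2 = (363e-6)^2 = 1.31769e-07 m^2
Step 3: tau = 2200 * 700 * 1.31769e-07 / 150 = 1.3528284e-03 s
Step 4: Convert to microseconds (multiply by 1e6).
tau = 1352.828 us


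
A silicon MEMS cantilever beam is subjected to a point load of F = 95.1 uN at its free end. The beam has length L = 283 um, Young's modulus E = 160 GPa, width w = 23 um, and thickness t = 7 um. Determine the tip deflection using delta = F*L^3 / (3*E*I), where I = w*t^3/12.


Step 1: Calculate the second moment of area.
I = w * t^3 / 12 = 23 * 7^3 / 12 = 657.4167 um^4
Step 2: Convert E to consistent units (1 GPa = 1000 uN/um^2).
E = 160 GPa = 160000 uN/um^2
Step 3: Calculate tip deflection.
delta = F * L^3 / (3 * E * I)
delta = 95.1 * 283^3 / (3 * 160000 * 657.4167)
delta = 6.8306 um


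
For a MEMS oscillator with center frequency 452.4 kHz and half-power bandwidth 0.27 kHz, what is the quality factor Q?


Step 1: Q = f0 / bandwidth
Step 2: Q = 452.4 / 0.27
Q = 1675.6


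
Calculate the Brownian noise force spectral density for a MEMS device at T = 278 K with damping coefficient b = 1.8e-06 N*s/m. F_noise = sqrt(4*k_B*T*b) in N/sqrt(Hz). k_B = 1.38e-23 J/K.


Step 1: Compute 4 * k_B * T * b
= 4 * 1.38e-23 * 278 * 1.8e-06
= 2.7622e-26 N^2/Hz
Step 2: F_noise = sqrt(2.7622e-26)
F_noise = 1.66e-13 N/sqrt(Hz)


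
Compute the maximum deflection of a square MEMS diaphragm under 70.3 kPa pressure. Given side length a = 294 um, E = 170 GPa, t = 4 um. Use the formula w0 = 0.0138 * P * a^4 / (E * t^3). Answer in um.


Step 1: Convert pressure to compatible units (E is in GPa, so P in GPa).
P = 70.3 kPa = 70.3e-6 GPa
Step 2: Compute numerator: 0.0138 * P * a^4.
a^4 = 294^4 = 7471182096
numerator = 0.0138 * 70.3e-6 * 7471182096 = 7.24809e+03
Step 3: Compute denominator: E * t^3 = 170 * 4^3 = 10880
Step 4: w0 = numerator / denominator = 7.24809e+03 / 10880 = 0.6662 um


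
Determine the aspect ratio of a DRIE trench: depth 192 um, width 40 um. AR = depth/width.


Step 1: AR = depth / width
Step 2: AR = 192 / 40
AR = 4.8


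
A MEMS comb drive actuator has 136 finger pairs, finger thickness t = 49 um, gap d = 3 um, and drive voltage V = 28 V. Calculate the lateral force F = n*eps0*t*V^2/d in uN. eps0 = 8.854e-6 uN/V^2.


Step 1: Parameters: n=136, eps0=8.854e-6 uN/V^2, t=49 um, V=28 V, d=3 um
Step 2: V^2 = 784
Step 3: F = 136 * 8.854e-6 * 49 * 784 / 3
F = 15.419 uN


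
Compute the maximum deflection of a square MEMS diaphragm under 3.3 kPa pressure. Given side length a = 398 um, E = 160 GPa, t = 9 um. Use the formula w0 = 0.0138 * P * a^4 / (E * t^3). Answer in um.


Step 1: Convert pressure to compatible units (E is in GPa, so P in GPa).
P = 3.3 kPa = 3.3e-6 GPa
Step 2: Compute numerator: 0.0138 * P * a^4.
a^4 = 398^4 = 25091827216
numerator = 0.0138 * 3.3e-6 * 25091827216 = 1.143e+03
Step 3: Compute denominator: E * t^3 = 160 * 9^3 = 116640
Step 4: w0 = numerator / denominator = 1.143e+03 / 116640 = 0.0098 um


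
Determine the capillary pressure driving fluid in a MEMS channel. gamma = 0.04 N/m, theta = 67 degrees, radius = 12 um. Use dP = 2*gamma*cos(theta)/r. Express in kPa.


Step 1: cos(67 deg) = 0.3907
Step 2: Convert r to m: r = 12e-6 m
Step 3: dP = 2 * 0.04 * 0.3907 / 12e-6 = 2604.7 Pa
Step 4: Convert Pa to kPa (divide by 1000).
dP = 2.6 kPa


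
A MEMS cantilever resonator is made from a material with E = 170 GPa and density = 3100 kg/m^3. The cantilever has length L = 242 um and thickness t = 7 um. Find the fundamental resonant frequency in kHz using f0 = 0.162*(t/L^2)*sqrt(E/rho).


Step 1: Convert units to SI.
t_SI = 7e-6 m, L_SI = 242e-6 m
Step 2: Calculate sqrt(E/rho).
sqrt(170e9 / 3100) = 7405.32 m/s
Step 3: Compute f0.
f0 = 0.162 * 7e-6 / (242e-6)^2 * 7405.32 = 143392.4 Hz = 143.39 kHz


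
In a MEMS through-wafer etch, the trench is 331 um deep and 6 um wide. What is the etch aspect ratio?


Step 1: AR = depth / width
Step 2: AR = 331 / 6
AR = 55.2


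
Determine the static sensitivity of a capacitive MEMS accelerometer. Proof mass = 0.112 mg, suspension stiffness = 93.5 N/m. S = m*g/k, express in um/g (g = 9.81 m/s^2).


Step 1: Convert mass: m = 0.112 mg = 1.12e-07 kg
Step 2: S = m * g / k = 1.12e-07 * 9.81 / 93.5
Step 3: S = 1.18e-08 m/g
Step 4: Convert to um/g: S = 0.012 um/g


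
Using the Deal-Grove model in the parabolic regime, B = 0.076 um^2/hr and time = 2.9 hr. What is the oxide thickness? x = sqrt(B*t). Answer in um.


Step 1: Compute B*t = 0.076 * 2.9 = 0.2204
Step 2: x = sqrt(0.2204)
x = 0.469 um


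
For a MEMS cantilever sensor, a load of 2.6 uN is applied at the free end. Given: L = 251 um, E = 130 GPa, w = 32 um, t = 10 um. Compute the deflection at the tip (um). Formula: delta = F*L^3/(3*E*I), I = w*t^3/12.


Step 1: Calculate the second moment of area.
I = w * t^3 / 12 = 32 * 10^3 / 12 = 2666.6667 um^4
Step 2: Convert E to consistent units (1 GPa = 1000 uN/um^2).
E = 130 GPa = 130000 uN/um^2
Step 3: Calculate tip deflection.
delta = F * L^3 / (3 * E * I)
delta = 2.6 * 251^3 / (3 * 130000 * 2666.6667)
delta = 0.0395 um


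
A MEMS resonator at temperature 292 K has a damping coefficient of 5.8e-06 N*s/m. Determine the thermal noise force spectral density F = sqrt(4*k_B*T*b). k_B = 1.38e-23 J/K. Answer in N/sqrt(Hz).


Step 1: Compute 4 * k_B * T * b
= 4 * 1.38e-23 * 292 * 5.8e-06
= 9.3487e-26 N^2/Hz
Step 2: F_noise = sqrt(9.3487e-26)
F_noise = 3.06e-13 N/sqrt(Hz)


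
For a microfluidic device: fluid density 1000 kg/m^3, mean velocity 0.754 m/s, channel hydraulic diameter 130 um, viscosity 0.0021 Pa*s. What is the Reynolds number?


Step 1: Convert Dh to meters: Dh = 130e-6 m
Step 2: Re = rho * v * Dh / mu
Re = 1000 * 0.754 * 130e-6 / 0.0021
Re = 46.676


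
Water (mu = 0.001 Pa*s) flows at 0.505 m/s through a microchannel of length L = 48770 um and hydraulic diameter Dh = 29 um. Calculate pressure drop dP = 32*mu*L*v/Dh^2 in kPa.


Step 1: Convert to SI: L = 48770e-6 m, Dh = 29e-6 m
Step 2: dP = 32 * 0.001 * 48770e-6 * 0.505 / (29e-6)^2
Step 3: dP = 937126.28 Pa
Step 4: Convert to kPa: dP = 937.13 kPa


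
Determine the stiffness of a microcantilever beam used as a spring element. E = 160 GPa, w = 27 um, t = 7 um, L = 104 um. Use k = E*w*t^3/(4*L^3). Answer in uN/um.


Step 1: Convert E to consistent units (1 GPa = 1000 uN/um^2).
E = 160 GPa = 160000 uN/um^2
Step 2: Compute t^3 = 7^3 = 343
Step 3: Compute L^3 = 104^3 = 1124864
Step 4: k = 160000 * 27 * 343 / (4 * 1124864)
k = 329.3198 uN/um


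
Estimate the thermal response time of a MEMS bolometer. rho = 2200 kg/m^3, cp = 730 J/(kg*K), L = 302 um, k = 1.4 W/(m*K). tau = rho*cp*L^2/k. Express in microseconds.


Step 1: Convert L to m: L = 302e-6 m
Step 2: L^2 = (302e-6)^2 = 9.1204e-08 m^2
Step 3: tau = 2200 * 730 * 9.1204e-08 / 1.4 = 1.0462401714e-01 s
Step 4: Convert to microseconds (multiply by 1e6).
tau = 104624.017 us


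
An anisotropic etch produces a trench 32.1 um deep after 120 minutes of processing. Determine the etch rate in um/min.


Step 1: Etch rate = depth / time
Step 2: rate = 32.1 / 120
rate = 0.268 um/min


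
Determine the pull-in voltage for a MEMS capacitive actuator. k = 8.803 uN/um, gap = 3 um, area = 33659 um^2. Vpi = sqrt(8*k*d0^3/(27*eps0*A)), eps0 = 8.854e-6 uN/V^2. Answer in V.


Step 1: Compute numerator: 8 * k * d0^3 = 8 * 8.803 * 3^3 = 1901.448
Step 2: Compute denominator: 27 * eps0 * A = 27 * 8.854e-6 * 33659 = 8.046453
Step 3: Vpi = sqrt(1901.448 / 8.046453)
Vpi = 15.37 V


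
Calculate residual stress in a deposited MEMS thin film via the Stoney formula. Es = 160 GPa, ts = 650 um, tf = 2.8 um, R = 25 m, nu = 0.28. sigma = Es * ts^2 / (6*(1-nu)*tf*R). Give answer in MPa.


Step 1: Compute numerator: Es * ts^2 = 160 * 650^2 = 67600000 (GPa*um^2)
Step 2: Compute denominator (R in um): 6*(1-nu)*tf*R = 6*0.72*2.8*25e6 = 302400000.0 (um^2)
Step 3: sigma (GPa) = 67600000 / 302400000.0 = 2.23545e-01 GPa
Step 4: Convert to MPa (x1000): sigma = 223.5 MPa


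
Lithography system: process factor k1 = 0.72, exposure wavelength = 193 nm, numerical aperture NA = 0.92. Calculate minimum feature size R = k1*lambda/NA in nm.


Step 1: Identify values: k1 = 0.72, lambda = 193 nm, NA = 0.92
Step 2: R = k1 * lambda / NA
R = 0.72 * 193 / 0.92
R = 151.0 nm


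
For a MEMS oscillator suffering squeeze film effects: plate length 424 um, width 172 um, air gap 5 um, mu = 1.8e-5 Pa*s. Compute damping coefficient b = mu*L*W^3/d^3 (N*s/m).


Step 1: Convert to SI.
L = 424e-6 m, W = 172e-6 m, d = 5e-6 m
Step 2: W^3 = (172e-6)^3 = 5.09e-12 m^3
Step 3: d^3 = (5e-6)^3 = 1.25e-16 m^3
Step 4: b = 1.8e-5 * 424e-6 * 5.09e-12 / 1.25e-16
b = 3.11e-04 N*s/m


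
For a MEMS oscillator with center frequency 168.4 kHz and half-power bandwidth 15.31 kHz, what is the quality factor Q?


Step 1: Q = f0 / bandwidth
Step 2: Q = 168.4 / 15.31
Q = 11.0


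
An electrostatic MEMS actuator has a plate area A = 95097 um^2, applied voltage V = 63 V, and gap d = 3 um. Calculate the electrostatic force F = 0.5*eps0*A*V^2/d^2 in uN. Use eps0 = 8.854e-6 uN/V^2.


Step 1: Identify parameters.
eps0 = 8.854e-6 uN/V^2, A = 95097 um^2, V = 63 V, d = 3 um
Step 2: Compute V^2 = 63^2 = 3969
Step 3: Compute d^2 = 3^2 = 9
Step 4: F = 0.5 * 8.854e-6 * 95097 * 3969 / 9
F = 185.659 uN


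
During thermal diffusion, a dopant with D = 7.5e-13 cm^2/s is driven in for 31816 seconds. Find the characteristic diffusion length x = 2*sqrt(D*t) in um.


Step 1: Compute D*t = 7.5e-13 * 31816 = 2.3862e-08 cm^2
Step 2: sqrt(D*t) = 1.54473e-04 cm
Step 3: x = 2 * 1.54473e-04 cm = 3.08946e-04 cm
Step 4: Convert to um (1 cm = 1e4 um): x = 3.089 um


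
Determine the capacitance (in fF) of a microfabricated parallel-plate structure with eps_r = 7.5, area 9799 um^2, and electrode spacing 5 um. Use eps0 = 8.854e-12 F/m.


Step 1: Convert area to m^2: A = 9799e-12 m^2
Step 2: Convert gap to m: d = 5e-6 m
Step 3: C = eps0 * eps_r * A / d
C = 8.854e-12 * 7.5 * 9799e-12 / 5e-6
Step 4: Convert to fF (multiply by 1e15).
C = 130.14 fF


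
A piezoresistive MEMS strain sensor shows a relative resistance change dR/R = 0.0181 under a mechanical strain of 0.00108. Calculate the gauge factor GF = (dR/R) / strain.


Step 1: Identify values.
dR/R = 0.0181, strain = 0.00108
Step 2: GF = (dR/R) / strain = 0.0181 / 0.00108
GF = 16.8


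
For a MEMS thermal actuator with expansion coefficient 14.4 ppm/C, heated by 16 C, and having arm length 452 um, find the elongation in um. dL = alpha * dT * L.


Step 1: Convert CTE: alpha = 14.4 ppm/C = 14.4e-6 /C
Step 2: dL = 14.4e-6 * 16 * 452
dL = 0.1041 um


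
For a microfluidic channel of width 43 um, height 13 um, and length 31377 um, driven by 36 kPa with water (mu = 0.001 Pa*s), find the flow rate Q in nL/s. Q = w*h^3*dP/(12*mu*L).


Step 1: Convert all dimensions to SI (meters).
w = 43e-6 m, h = 13e-6 m, L = 31377e-6 m, dP = 36e3 Pa
Step 2: Q = w * h^3 * dP / (12 * mu * L)
Q = 43e-6 * (13e-6)^3 * 36e3 / (12 * 0.001 * 31377e-6) = 9.03251e-12 m^3/s
Step 3: Convert Q from m^3/s to nL/s (1 m^3 = 1e12 nL, so multiply by 1e12).
Q = 9.033 nL/s


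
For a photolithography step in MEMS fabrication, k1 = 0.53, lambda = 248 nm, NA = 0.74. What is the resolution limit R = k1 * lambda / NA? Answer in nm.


Step 1: Identify values: k1 = 0.53, lambda = 248 nm, NA = 0.74
Step 2: R = k1 * lambda / NA
R = 0.53 * 248 / 0.74
R = 177.6 nm


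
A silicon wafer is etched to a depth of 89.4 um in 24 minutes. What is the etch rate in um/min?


Step 1: Etch rate = depth / time
Step 2: rate = 89.4 / 24
rate = 3.725 um/min


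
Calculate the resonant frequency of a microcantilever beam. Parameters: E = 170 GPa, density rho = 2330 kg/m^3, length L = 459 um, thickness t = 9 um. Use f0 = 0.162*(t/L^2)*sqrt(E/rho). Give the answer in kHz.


Step 1: Convert units to SI.
t_SI = 9e-6 m, L_SI = 459e-6 m
Step 2: Calculate sqrt(E/rho).
sqrt(170e9 / 2330) = 8541.74 m/s
Step 3: Compute f0.
f0 = 0.162 * 9e-6 / (459e-6)^2 * 8541.74 = 59112.4 Hz = 59.11 kHz


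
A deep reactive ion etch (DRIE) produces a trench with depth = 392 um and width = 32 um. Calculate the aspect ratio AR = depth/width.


Step 1: AR = depth / width
Step 2: AR = 392 / 32
AR = 12.3


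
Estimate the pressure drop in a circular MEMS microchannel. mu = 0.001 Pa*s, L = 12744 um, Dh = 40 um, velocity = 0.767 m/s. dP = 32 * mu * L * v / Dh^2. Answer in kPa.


Step 1: Convert to SI: L = 12744e-6 m, Dh = 40e-6 m
Step 2: dP = 32 * 0.001 * 12744e-6 * 0.767 / (40e-6)^2
Step 3: dP = 195492.96 Pa
Step 4: Convert to kPa: dP = 195.49 kPa


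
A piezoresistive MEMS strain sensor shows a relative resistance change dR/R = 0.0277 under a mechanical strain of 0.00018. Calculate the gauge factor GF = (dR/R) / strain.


Step 1: Identify values.
dR/R = 0.0277, strain = 0.00018
Step 2: GF = (dR/R) / strain = 0.0277 / 0.00018
GF = 153.9


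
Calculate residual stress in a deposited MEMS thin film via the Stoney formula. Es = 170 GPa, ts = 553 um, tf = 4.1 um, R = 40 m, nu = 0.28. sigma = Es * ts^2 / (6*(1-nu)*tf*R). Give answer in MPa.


Step 1: Compute numerator: Es * ts^2 = 170 * 553^2 = 51987530 (GPa*um^2)
Step 2: Compute denominator (R in um): 6*(1-nu)*tf*R = 6*0.72*4.1*40e6 = 708480000.0 (um^2)
Step 3: sigma (GPa) = 51987530 / 708480000.0 = 7.3379e-02 GPa
Step 4: Convert to MPa (x1000): sigma = 73.4 MPa


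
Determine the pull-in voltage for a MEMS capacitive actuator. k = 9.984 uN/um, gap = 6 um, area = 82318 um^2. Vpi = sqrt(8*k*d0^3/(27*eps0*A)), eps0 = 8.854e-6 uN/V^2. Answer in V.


Step 1: Compute numerator: 8 * k * d0^3 = 8 * 9.984 * 6^3 = 17252.352
Step 2: Compute denominator: 27 * eps0 * A = 27 * 8.854e-6 * 82318 = 19.678776
Step 3: Vpi = sqrt(17252.352 / 19.678776)
Vpi = 29.61 V


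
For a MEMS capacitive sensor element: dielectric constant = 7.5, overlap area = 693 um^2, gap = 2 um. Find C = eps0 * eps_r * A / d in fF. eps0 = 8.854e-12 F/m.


Step 1: Convert area to m^2: A = 693e-12 m^2
Step 2: Convert gap to m: d = 2e-6 m
Step 3: C = eps0 * eps_r * A / d
C = 8.854e-12 * 7.5 * 693e-12 / 2e-6
Step 4: Convert to fF (multiply by 1e15).
C = 23.01 fF


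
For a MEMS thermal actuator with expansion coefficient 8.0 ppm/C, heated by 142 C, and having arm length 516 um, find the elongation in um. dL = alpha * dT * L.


Step 1: Convert CTE: alpha = 8.0 ppm/C = 8.0e-6 /C
Step 2: dL = 8.0e-6 * 142 * 516
dL = 0.5862 um


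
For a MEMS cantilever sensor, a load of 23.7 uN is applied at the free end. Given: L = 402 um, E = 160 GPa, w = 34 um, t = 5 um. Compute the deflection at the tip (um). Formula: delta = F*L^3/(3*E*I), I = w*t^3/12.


Step 1: Calculate the second moment of area.
I = w * t^3 / 12 = 34 * 5^3 / 12 = 354.1667 um^4
Step 2: Convert E to consistent units (1 GPa = 1000 uN/um^2).
E = 160 GPa = 160000 uN/um^2
Step 3: Calculate tip deflection.
delta = F * L^3 / (3 * E * I)
delta = 23.7 * 402^3 / (3 * 160000 * 354.1667)
delta = 9.0569 um


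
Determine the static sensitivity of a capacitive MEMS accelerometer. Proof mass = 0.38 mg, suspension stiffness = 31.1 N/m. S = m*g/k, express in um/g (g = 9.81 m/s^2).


Step 1: Convert mass: m = 0.38 mg = 3.80e-07 kg
Step 2: S = m * g / k = 3.80e-07 * 9.81 / 31.1
Step 3: S = 1.20e-07 m/g
Step 4: Convert to um/g: S = 0.12 um/g


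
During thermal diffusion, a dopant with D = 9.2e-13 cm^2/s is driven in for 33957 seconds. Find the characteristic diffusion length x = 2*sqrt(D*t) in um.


Step 1: Compute D*t = 9.2e-13 * 33957 = 3.124044e-08 cm^2
Step 2: sqrt(D*t) = 1.7675e-04 cm
Step 3: x = 2 * 1.7675e-04 cm = 3.535e-04 cm
Step 4: Convert to um (1 cm = 1e4 um): x = 3.535 um


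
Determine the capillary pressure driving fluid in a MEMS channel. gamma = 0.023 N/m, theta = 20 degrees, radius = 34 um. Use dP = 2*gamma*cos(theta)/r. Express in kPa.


Step 1: cos(20 deg) = 0.9397
Step 2: Convert r to m: r = 34e-6 m
Step 3: dP = 2 * 0.023 * 0.9397 / 34e-6 = 1271.4 Pa
Step 4: Convert Pa to kPa (divide by 1000).
dP = 1.27 kPa


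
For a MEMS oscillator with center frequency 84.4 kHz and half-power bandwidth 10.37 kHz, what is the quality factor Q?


Step 1: Q = f0 / bandwidth
Step 2: Q = 84.4 / 10.37
Q = 8.1


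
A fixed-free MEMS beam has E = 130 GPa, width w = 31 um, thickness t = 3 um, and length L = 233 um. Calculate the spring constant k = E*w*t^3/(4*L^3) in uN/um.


Step 1: Convert E to consistent units (1 GPa = 1000 uN/um^2).
E = 130 GPa = 130000 uN/um^2
Step 2: Compute t^3 = 3^3 = 27
Step 3: Compute L^3 = 233^3 = 12649337
Step 4: k = 130000 * 31 * 27 / (4 * 12649337)
k = 2.1505 uN/um


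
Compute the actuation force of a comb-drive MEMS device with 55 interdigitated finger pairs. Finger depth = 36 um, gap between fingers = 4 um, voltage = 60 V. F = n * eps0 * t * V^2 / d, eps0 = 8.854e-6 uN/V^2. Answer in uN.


Step 1: Parameters: n=55, eps0=8.854e-6 uN/V^2, t=36 um, V=60 V, d=4 um
Step 2: V^2 = 3600
Step 3: F = 55 * 8.854e-6 * 36 * 3600 / 4
F = 15.778 uN


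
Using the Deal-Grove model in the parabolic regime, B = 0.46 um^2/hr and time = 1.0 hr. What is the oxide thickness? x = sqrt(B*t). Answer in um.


Step 1: Compute B*t = 0.46 * 1.0 = 0.46
Step 2: x = sqrt(0.46)
x = 0.678 um


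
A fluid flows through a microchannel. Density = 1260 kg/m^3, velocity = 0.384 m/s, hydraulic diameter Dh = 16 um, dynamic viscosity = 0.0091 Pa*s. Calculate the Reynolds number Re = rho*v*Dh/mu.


Step 1: Convert Dh to meters: Dh = 16e-6 m
Step 2: Re = rho * v * Dh / mu
Re = 1260 * 0.384 * 16e-6 / 0.0091
Re = 0.851


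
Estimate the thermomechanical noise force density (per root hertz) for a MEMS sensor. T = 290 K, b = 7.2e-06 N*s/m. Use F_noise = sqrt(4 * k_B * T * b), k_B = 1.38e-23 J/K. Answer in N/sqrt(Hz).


Step 1: Compute 4 * k_B * T * b
= 4 * 1.38e-23 * 290 * 7.2e-06
= 1.1526e-25 N^2/Hz
Step 2: F_noise = sqrt(1.1526e-25)
F_noise = 3.39e-13 N/sqrt(Hz)


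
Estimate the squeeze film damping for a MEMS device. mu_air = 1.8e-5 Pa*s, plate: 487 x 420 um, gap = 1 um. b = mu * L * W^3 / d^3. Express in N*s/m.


Step 1: Convert to SI.
L = 487e-6 m, W = 420e-6 m, d = 1e-6 m
Step 2: W^3 = (420e-6)^3 = 7.41e-11 m^3
Step 3: d^3 = (1e-6)^3 = 1.00e-18 m^3
Step 4: b = 1.8e-5 * 487e-6 * 7.41e-11 / 1.00e-18
b = 6.49e-01 N*s/m


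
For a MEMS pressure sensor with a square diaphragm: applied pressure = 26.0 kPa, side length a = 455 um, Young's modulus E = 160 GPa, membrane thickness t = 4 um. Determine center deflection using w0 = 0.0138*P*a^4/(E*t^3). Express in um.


Step 1: Convert pressure to compatible units (E is in GPa, so P in GPa).
P = 26.0 kPa = 26.0e-6 GPa
Step 2: Compute numerator: 0.0138 * P * a^4.
a^4 = 455^4 = 42859350625
numerator = 0.0138 * 26.0e-6 * 42859350625 = 1.537794e+04
Step 3: Compute denominator: E * t^3 = 160 * 4^3 = 10240
Step 4: w0 = numerator / denominator = 1.537794e+04 / 10240 = 1.5018 um


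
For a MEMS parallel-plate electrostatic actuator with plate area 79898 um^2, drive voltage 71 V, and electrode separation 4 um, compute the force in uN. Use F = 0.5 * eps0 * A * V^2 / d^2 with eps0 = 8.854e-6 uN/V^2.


Step 1: Identify parameters.
eps0 = 8.854e-6 uN/V^2, A = 79898 um^2, V = 71 V, d = 4 um
Step 2: Compute V^2 = 71^2 = 5041
Step 3: Compute d^2 = 4^2 = 16
Step 4: F = 0.5 * 8.854e-6 * 79898 * 5041 / 16
F = 111.44 uN


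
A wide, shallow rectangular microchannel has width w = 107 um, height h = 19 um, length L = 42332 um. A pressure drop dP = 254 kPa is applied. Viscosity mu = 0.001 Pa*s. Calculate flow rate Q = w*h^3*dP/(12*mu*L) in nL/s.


Step 1: Convert all dimensions to SI (meters).
w = 107e-6 m, h = 19e-6 m, L = 42332e-6 m, dP = 254e3 Pa
Step 2: Q = w * h^3 * dP / (12 * mu * L)
Q = 107e-6 * (19e-6)^3 * 254e3 / (12 * 0.001 * 42332e-6) = 3.6696806e-10 m^3/s
Step 3: Convert Q from m^3/s to nL/s (1 m^3 = 1e12 nL, so multiply by 1e12).
Q = 366.968 nL/s


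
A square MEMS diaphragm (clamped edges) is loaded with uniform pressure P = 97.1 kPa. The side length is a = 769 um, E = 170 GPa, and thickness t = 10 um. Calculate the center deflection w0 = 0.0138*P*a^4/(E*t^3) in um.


Step 1: Convert pressure to compatible units (E is in GPa, so P in GPa).
P = 97.1 kPa = 97.1e-6 GPa
Step 2: Compute numerator: 0.0138 * P * a^4.
a^4 = 769^4 = 349707832321
numerator = 0.0138 * 97.1e-6 * 349707832321 = 4.686015e+05
Step 3: Compute denominator: E * t^3 = 170 * 10^3 = 170000
Step 4: w0 = numerator / denominator = 4.686015e+05 / 170000 = 2.7565 um


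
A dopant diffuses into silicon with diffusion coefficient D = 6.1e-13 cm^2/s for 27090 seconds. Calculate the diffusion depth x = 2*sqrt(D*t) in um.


Step 1: Compute D*t = 6.1e-13 * 27090 = 1.65249e-08 cm^2
Step 2: sqrt(D*t) = 1.28549e-04 cm
Step 3: x = 2 * 1.28549e-04 cm = 2.57098e-04 cm
Step 4: Convert to um (1 cm = 1e4 um): x = 2.571 um


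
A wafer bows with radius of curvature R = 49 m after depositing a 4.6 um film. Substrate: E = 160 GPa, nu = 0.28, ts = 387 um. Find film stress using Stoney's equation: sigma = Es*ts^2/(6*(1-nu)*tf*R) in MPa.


Step 1: Compute numerator: Es * ts^2 = 160 * 387^2 = 23963040 (GPa*um^2)
Step 2: Compute denominator (R in um): 6*(1-nu)*tf*R = 6*0.72*4.6*49e6 = 973728000.0 (um^2)
Step 3: sigma (GPa) = 23963040 / 973728000.0 = 2.461e-02 GPa
Step 4: Convert to MPa (x1000): sigma = 24.6 MPa


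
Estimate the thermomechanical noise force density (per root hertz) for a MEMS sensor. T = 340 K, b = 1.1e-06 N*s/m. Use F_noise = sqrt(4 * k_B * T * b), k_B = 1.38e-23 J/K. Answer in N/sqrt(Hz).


Step 1: Compute 4 * k_B * T * b
= 4 * 1.38e-23 * 340 * 1.1e-06
= 2.0645e-26 N^2/Hz
Step 2: F_noise = sqrt(2.0645e-26)
F_noise = 1.44e-13 N/sqrt(Hz)


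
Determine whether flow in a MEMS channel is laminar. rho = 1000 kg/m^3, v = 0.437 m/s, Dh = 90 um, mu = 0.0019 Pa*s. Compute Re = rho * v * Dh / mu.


Step 1: Convert Dh to meters: Dh = 90e-6 m
Step 2: Re = rho * v * Dh / mu
Re = 1000 * 0.437 * 90e-6 / 0.0019
Re = 20.7
Since Re = 20.7 is below ~2300, the flow is laminar.


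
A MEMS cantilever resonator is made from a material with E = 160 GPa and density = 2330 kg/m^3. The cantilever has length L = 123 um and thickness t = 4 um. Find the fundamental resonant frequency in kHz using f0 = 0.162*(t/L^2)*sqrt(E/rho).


Step 1: Convert units to SI.
t_SI = 4e-6 m, L_SI = 123e-6 m
Step 2: Calculate sqrt(E/rho).
sqrt(160e9 / 2330) = 8286.71 m/s
Step 3: Compute f0.
f0 = 0.162 * 4e-6 / (123e-6)^2 * 8286.71 = 354933.4 Hz = 354.93 kHz


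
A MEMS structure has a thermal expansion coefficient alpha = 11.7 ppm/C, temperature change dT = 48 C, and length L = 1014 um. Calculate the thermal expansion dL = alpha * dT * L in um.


Step 1: Convert CTE: alpha = 11.7 ppm/C = 11.7e-6 /C
Step 2: dL = 11.7e-6 * 48 * 1014
dL = 0.5695 um


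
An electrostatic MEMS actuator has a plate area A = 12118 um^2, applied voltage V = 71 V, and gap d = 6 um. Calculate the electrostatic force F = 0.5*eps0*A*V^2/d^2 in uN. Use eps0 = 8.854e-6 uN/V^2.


Step 1: Identify parameters.
eps0 = 8.854e-6 uN/V^2, A = 12118 um^2, V = 71 V, d = 6 um
Step 2: Compute V^2 = 71^2 = 5041
Step 3: Compute d^2 = 6^2 = 36
Step 4: F = 0.5 * 8.854e-6 * 12118 * 5041 / 36
F = 7.512 uN


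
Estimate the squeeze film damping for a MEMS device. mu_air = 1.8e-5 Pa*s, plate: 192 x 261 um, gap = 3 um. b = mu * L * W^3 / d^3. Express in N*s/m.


Step 1: Convert to SI.
L = 192e-6 m, W = 261e-6 m, d = 3e-6 m
Step 2: W^3 = (261e-6)^3 = 1.78e-11 m^3
Step 3: d^3 = (3e-6)^3 = 2.70e-17 m^3
Step 4: b = 1.8e-5 * 192e-6 * 1.78e-11 / 2.70e-17
b = 2.28e-03 N*s/m


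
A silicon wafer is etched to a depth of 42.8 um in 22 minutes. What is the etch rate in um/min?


Step 1: Etch rate = depth / time
Step 2: rate = 42.8 / 22
rate = 1.945 um/min


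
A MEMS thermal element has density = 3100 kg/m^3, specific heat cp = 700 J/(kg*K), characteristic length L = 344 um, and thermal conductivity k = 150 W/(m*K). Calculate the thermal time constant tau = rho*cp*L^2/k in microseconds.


Step 1: Convert L to m: L = 344e-6 m
Step 2: L^2 = (344e-6)^2 = 1.18336e-07 m^2
Step 3: tau = 3100 * 700 * 1.18336e-07 / 150 = 1.71192747e-03 s
Step 4: Convert to microseconds (multiply by 1e6).
tau = 1711.927 us


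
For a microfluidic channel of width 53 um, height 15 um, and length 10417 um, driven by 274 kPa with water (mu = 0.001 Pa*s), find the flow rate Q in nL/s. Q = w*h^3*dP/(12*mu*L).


Step 1: Convert all dimensions to SI (meters).
w = 53e-6 m, h = 15e-6 m, L = 10417e-6 m, dP = 274e3 Pa
Step 2: Q = w * h^3 * dP / (12 * mu * L)
Q = 53e-6 * (15e-6)^3 * 274e3 / (12 * 0.001 * 10417e-6) = 3.9208145e-10 m^3/s
Step 3: Convert Q from m^3/s to nL/s (1 m^3 = 1e12 nL, so multiply by 1e12).
Q = 392.081 nL/s


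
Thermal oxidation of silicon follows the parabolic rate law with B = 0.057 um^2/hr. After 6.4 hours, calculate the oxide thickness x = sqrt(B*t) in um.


Step 1: Compute B*t = 0.057 * 6.4 = 0.3648
Step 2: x = sqrt(0.3648)
x = 0.604 um


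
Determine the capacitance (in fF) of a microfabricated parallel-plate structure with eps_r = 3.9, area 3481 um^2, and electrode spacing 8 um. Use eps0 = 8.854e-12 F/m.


Step 1: Convert area to m^2: A = 3481e-12 m^2
Step 2: Convert gap to m: d = 8e-6 m
Step 3: C = eps0 * eps_r * A / d
C = 8.854e-12 * 3.9 * 3481e-12 / 8e-6
Step 4: Convert to fF (multiply by 1e15).
C = 15.03 fF


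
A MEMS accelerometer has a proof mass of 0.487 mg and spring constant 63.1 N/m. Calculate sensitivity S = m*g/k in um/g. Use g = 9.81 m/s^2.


Step 1: Convert mass: m = 0.487 mg = 4.87e-07 kg
Step 2: S = m * g / k = 4.87e-07 * 9.81 / 63.1
Step 3: S = 7.57e-08 m/g
Step 4: Convert to um/g: S = 0.076 um/g


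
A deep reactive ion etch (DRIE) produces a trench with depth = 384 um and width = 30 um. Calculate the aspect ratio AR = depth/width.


Step 1: AR = depth / width
Step 2: AR = 384 / 30
AR = 12.8


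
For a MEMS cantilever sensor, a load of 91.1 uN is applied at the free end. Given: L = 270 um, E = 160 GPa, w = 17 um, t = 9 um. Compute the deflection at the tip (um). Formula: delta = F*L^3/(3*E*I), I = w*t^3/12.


Step 1: Calculate the second moment of area.
I = w * t^3 / 12 = 17 * 9^3 / 12 = 1032.75 um^4
Step 2: Convert E to consistent units (1 GPa = 1000 uN/um^2).
E = 160 GPa = 160000 uN/um^2
Step 3: Calculate tip deflection.
delta = F * L^3 / (3 * E * I)
delta = 91.1 * 270^3 / (3 * 160000 * 1032.75)
delta = 3.6172 um


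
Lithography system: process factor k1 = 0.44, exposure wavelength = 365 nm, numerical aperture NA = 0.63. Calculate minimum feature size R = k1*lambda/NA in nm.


Step 1: Identify values: k1 = 0.44, lambda = 365 nm, NA = 0.63
Step 2: R = k1 * lambda / NA
R = 0.44 * 365 / 0.63
R = 254.9 nm


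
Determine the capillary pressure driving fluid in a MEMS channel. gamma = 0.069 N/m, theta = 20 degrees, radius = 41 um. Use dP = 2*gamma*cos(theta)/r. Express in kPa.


Step 1: cos(20 deg) = 0.9397
Step 2: Convert r to m: r = 41e-6 m
Step 3: dP = 2 * 0.069 * 0.9397 / 41e-6 = 3162.9 Pa
Step 4: Convert Pa to kPa (divide by 1000).
dP = 3.16 kPa


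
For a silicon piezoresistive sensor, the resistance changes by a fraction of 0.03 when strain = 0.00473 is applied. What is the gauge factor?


Step 1: Identify values.
dR/R = 0.03, strain = 0.00473
Step 2: GF = (dR/R) / strain = 0.03 / 0.00473
GF = 6.3


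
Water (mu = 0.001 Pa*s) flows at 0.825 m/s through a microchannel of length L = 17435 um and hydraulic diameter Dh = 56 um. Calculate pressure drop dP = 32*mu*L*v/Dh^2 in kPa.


Step 1: Convert to SI: L = 17435e-6 m, Dh = 56e-6 m
Step 2: dP = 32 * 0.001 * 17435e-6 * 0.825 / (56e-6)^2
Step 3: dP = 146774.23 Pa
Step 4: Convert to kPa: dP = 146.77 kPa


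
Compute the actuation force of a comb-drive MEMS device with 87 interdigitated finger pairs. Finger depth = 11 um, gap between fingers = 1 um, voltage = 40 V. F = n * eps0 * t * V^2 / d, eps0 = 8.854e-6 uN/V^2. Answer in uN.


Step 1: Parameters: n=87, eps0=8.854e-6 uN/V^2, t=11 um, V=40 V, d=1 um
Step 2: V^2 = 1600
Step 3: F = 87 * 8.854e-6 * 11 * 1600 / 1
F = 13.557 uN


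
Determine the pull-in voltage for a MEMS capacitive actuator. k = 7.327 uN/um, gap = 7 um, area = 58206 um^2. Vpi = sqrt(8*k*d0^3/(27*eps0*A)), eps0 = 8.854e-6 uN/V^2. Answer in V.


Step 1: Compute numerator: 8 * k * d0^3 = 8 * 7.327 * 7^3 = 20105.288
Step 2: Compute denominator: 27 * eps0 * A = 27 * 8.854e-6 * 58206 = 13.91461
Step 3: Vpi = sqrt(20105.288 / 13.91461)
Vpi = 38.01 V


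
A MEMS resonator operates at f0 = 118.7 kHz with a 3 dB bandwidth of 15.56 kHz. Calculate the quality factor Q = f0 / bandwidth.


Step 1: Q = f0 / bandwidth
Step 2: Q = 118.7 / 15.56
Q = 7.6


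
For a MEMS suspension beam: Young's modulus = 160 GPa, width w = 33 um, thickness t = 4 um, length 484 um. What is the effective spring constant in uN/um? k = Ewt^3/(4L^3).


Step 1: Convert E to consistent units (1 GPa = 1000 uN/um^2).
E = 160 GPa = 160000 uN/um^2
Step 2: Compute t^3 = 4^3 = 64
Step 3: Compute L^3 = 484^3 = 113379904
Step 4: k = 160000 * 33 * 64 / (4 * 113379904)
k = 0.7451 uN/um


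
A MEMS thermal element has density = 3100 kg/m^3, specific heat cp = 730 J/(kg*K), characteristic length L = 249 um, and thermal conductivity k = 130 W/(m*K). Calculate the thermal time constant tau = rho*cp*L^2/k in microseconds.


Step 1: Convert L to m: L = 249e-6 m
Step 2: L^2 = (249e-6)^2 = 6.2001e-08 m^2
Step 3: tau = 3100 * 730 * 6.2001e-08 / 130 = 1.07929433e-03 s
Step 4: Convert to microseconds (multiply by 1e6).
tau = 1079.294 us


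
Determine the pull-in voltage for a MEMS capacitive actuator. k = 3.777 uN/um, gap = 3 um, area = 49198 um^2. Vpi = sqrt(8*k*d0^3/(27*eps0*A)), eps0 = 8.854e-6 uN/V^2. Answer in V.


Step 1: Compute numerator: 8 * k * d0^3 = 8 * 3.777 * 3^3 = 815.832
Step 2: Compute denominator: 27 * eps0 * A = 27 * 8.854e-6 * 49198 = 11.761175
Step 3: Vpi = sqrt(815.832 / 11.761175)
Vpi = 8.33 V


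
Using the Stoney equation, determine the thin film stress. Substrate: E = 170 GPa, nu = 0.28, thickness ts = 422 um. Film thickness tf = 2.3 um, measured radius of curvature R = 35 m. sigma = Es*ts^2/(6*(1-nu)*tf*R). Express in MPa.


Step 1: Compute numerator: Es * ts^2 = 170 * 422^2 = 30274280 (GPa*um^2)
Step 2: Compute denominator (R in um): 6*(1-nu)*tf*R = 6*0.72*2.3*35e6 = 347760000.0 (um^2)
Step 3: sigma (GPa) = 30274280 / 347760000.0 = 8.7055e-02 GPa
Step 4: Convert to MPa (x1000): sigma = 87.1 MPa


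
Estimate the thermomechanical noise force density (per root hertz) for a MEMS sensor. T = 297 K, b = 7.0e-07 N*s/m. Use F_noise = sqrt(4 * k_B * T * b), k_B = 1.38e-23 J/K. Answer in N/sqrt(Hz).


Step 1: Compute 4 * k_B * T * b
= 4 * 1.38e-23 * 297 * 7.0e-07
= 1.1476e-26 N^2/Hz
Step 2: F_noise = sqrt(1.1476e-26)
F_noise = 1.07e-13 N/sqrt(Hz)


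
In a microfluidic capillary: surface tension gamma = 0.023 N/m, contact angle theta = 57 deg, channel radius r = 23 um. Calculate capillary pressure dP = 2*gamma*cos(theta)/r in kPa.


Step 1: cos(57 deg) = 0.5446
Step 2: Convert r to m: r = 23e-6 m
Step 3: dP = 2 * 0.023 * 0.5446 / 23e-6 = 1089.2 Pa
Step 4: Convert Pa to kPa (divide by 1000).
dP = 1.09 kPa


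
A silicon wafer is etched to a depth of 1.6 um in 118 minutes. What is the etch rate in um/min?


Step 1: Etch rate = depth / time
Step 2: rate = 1.6 / 118
rate = 0.014 um/min


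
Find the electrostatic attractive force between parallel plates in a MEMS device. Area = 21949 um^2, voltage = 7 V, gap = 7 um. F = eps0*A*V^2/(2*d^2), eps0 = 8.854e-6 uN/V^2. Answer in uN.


Step 1: Identify parameters.
eps0 = 8.854e-6 uN/V^2, A = 21949 um^2, V = 7 V, d = 7 um
Step 2: Compute V^2 = 7^2 = 49
Step 3: Compute d^2 = 7^2 = 49
Step 4: F = 0.5 * 8.854e-6 * 21949 * 49 / 49
F = 0.097 uN


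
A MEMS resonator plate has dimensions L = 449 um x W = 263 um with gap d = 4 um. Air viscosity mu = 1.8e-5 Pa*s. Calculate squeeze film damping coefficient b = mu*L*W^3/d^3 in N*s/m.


Step 1: Convert to SI.
L = 449e-6 m, W = 263e-6 m, d = 4e-6 m
Step 2: W^3 = (263e-6)^3 = 1.82e-11 m^3
Step 3: d^3 = (4e-6)^3 = 6.40e-17 m^3
Step 4: b = 1.8e-5 * 449e-6 * 1.82e-11 / 6.40e-17
b = 2.30e-03 N*s/m


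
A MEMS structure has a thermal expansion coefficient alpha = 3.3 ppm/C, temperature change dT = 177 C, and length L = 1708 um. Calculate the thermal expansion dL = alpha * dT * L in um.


Step 1: Convert CTE: alpha = 3.3 ppm/C = 3.3e-6 /C
Step 2: dL = 3.3e-6 * 177 * 1708
dL = 0.9976 um


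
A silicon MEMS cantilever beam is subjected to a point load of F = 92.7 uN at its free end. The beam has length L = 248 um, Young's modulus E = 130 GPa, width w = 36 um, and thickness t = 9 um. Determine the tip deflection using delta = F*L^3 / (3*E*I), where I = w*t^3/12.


Step 1: Calculate the second moment of area.
I = w * t^3 / 12 = 36 * 9^3 / 12 = 2187.0 um^4
Step 2: Convert E to consistent units (1 GPa = 1000 uN/um^2).
E = 130 GPa = 130000 uN/um^2
Step 3: Calculate tip deflection.
delta = F * L^3 / (3 * E * I)
delta = 92.7 * 248^3 / (3 * 130000 * 2187.0)
delta = 1.6578 um


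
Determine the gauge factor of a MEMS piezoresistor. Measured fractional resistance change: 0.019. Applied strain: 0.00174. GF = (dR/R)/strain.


Step 1: Identify values.
dR/R = 0.019, strain = 0.00174
Step 2: GF = (dR/R) / strain = 0.019 / 0.00174
GF = 10.9


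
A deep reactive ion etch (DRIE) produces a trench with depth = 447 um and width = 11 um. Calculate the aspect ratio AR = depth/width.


Step 1: AR = depth / width
Step 2: AR = 447 / 11
AR = 40.6


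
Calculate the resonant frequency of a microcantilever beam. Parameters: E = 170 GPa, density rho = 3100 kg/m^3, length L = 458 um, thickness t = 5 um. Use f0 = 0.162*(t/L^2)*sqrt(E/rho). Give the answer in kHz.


Step 1: Convert units to SI.
t_SI = 5e-6 m, L_SI = 458e-6 m
Step 2: Calculate sqrt(E/rho).
sqrt(170e9 / 3100) = 7405.32 m/s
Step 3: Compute f0.
f0 = 0.162 * 5e-6 / (458e-6)^2 * 7405.32 = 28595.5 Hz = 28.6 kHz


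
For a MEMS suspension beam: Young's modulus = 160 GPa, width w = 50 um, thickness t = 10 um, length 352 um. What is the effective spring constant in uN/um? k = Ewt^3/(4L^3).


Step 1: Convert E to consistent units (1 GPa = 1000 uN/um^2).
E = 160 GPa = 160000 uN/um^2
Step 2: Compute t^3 = 10^3 = 1000
Step 3: Compute L^3 = 352^3 = 43614208
Step 4: k = 160000 * 50 * 1000 / (4 * 43614208)
k = 45.8566 uN/um


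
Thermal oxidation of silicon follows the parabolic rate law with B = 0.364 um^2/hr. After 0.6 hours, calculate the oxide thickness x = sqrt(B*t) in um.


Step 1: Compute B*t = 0.364 * 0.6 = 0.2184
Step 2: x = sqrt(0.2184)
x = 0.467 um


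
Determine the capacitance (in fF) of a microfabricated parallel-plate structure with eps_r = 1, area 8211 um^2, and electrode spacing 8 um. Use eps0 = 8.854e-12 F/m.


Step 1: Convert area to m^2: A = 8211e-12 m^2
Step 2: Convert gap to m: d = 8e-6 m
Step 3: C = eps0 * eps_r * A / d
C = 8.854e-12 * 1 * 8211e-12 / 8e-6
Step 4: Convert to fF (multiply by 1e15).
C = 9.09 fF


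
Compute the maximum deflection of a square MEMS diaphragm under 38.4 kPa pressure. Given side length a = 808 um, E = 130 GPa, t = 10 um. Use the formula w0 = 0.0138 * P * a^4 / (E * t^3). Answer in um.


Step 1: Convert pressure to compatible units (E is in GPa, so P in GPa).
P = 38.4 kPa = 38.4e-6 GPa
Step 2: Compute numerator: 0.0138 * P * a^4.
a^4 = 808^4 = 426231402496
numerator = 0.0138 * 38.4e-6 * 426231402496 = 2.258685e+05
Step 3: Compute denominator: E * t^3 = 130 * 10^3 = 130000
Step 4: w0 = numerator / denominator = 2.258685e+05 / 130000 = 1.7375 um


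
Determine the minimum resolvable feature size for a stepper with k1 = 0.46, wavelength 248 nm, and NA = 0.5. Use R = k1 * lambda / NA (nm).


Step 1: Identify values: k1 = 0.46, lambda = 248 nm, NA = 0.5
Step 2: R = k1 * lambda / NA
R = 0.46 * 248 / 0.5
R = 228.2 nm


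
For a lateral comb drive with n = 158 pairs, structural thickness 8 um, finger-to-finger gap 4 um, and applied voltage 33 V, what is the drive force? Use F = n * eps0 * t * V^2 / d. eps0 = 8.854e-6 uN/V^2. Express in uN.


Step 1: Parameters: n=158, eps0=8.854e-6 uN/V^2, t=8 um, V=33 V, d=4 um
Step 2: V^2 = 1089
Step 3: F = 158 * 8.854e-6 * 8 * 1089 / 4
F = 3.047 uN


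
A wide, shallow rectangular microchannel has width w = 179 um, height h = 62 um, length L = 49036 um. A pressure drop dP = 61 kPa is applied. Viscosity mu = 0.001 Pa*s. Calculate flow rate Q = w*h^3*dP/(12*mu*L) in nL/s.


Step 1: Convert all dimensions to SI (meters).
w = 179e-6 m, h = 62e-6 m, L = 49036e-6 m, dP = 61e3 Pa
Step 2: Q = w * h^3 * dP / (12 * mu * L)
Q = 179e-6 * (62e-6)^3 * 61e3 / (12 * 0.001 * 49036e-6) = 4.42243697e-09 m^3/s
Step 3: Convert Q from m^3/s to nL/s (1 m^3 = 1e12 nL, so multiply by 1e12).
Q = 4422.437 nL/s


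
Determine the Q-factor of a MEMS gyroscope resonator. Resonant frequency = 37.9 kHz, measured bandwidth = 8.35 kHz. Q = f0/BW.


Step 1: Q = f0 / bandwidth
Step 2: Q = 37.9 / 8.35
Q = 4.5


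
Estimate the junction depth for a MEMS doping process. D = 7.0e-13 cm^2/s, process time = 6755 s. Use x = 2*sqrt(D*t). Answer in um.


Step 1: Compute D*t = 7.0e-13 * 6755 = 4.7285e-09 cm^2
Step 2: sqrt(D*t) = 6.87641e-05 cm
Step 3: x = 2 * 6.87641e-05 cm = 1.375282e-04 cm
Step 4: Convert to um (1 cm = 1e4 um): x = 1.375 um


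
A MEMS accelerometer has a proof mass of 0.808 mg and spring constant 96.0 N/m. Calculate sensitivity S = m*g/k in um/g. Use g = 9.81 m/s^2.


Step 1: Convert mass: m = 0.808 mg = 8.08e-07 kg
Step 2: S = m * g / k = 8.08e-07 * 9.81 / 96.0
Step 3: S = 8.26e-08 m/g
Step 4: Convert to um/g: S = 0.083 um/g


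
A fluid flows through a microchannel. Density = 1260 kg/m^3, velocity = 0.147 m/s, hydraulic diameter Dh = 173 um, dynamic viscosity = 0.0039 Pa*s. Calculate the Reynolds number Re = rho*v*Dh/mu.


Step 1: Convert Dh to meters: Dh = 173e-6 m
Step 2: Re = rho * v * Dh / mu
Re = 1260 * 0.147 * 173e-6 / 0.0039
Re = 8.216


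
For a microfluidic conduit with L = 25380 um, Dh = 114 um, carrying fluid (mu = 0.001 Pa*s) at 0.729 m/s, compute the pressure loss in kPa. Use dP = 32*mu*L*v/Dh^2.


Step 1: Convert to SI: L = 25380e-6 m, Dh = 114e-6 m
Step 2: dP = 32 * 0.001 * 25380e-6 * 0.729 / (114e-6)^2
Step 3: dP = 45557.45 Pa
Step 4: Convert to kPa: dP = 45.56 kPa


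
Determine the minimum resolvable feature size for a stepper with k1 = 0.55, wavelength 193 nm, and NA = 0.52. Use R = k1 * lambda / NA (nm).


Step 1: Identify values: k1 = 0.55, lambda = 193 nm, NA = 0.52
Step 2: R = k1 * lambda / NA
R = 0.55 * 193 / 0.52
R = 204.1 nm


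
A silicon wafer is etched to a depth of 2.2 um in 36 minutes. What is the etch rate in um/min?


Step 1: Etch rate = depth / time
Step 2: rate = 2.2 / 36
rate = 0.061 um/min


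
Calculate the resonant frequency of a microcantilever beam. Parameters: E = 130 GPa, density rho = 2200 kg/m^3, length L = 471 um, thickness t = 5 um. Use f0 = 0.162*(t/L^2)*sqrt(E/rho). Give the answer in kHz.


Step 1: Convert units to SI.
t_SI = 5e-6 m, L_SI = 471e-6 m
Step 2: Calculate sqrt(E/rho).
sqrt(130e9 / 2200) = 7687.06 m/s
Step 3: Compute f0.
f0 = 0.162 * 5e-6 / (471e-6)^2 * 7687.06 = 28067.5 Hz = 28.07 kHz
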